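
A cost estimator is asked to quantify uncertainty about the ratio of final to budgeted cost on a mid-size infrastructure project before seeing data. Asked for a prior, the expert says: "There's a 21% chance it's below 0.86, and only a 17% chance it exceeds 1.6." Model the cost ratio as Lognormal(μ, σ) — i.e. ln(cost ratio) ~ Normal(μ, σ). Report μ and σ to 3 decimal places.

μ ≈ 0.134, σ ≈ 0.353

If T ~ Lognormal(μ,σ) then ln T ~ Normal(μ,σ), so the p-quantile of ln T is μ + z_p·σ.
ln(0.86) = -0.1508 and ln(1.6) = 0.47; z_{0.21} = -0.8064, z_{0.83} = 0.9542.
σ = (0.47 − -0.1508)/(0.9542 − (-0.8064)) = 0.353.
μ = -0.1508 − (-0.8064)·0.353 = 0.134.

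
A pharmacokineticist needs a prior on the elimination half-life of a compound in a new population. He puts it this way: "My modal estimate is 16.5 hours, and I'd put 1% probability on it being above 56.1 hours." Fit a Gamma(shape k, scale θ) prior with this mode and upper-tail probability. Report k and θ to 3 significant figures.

k ≈ 3.91, θ ≈ 5.66

Gamma(k,θ) with k>1 has mode (k−1)θ, so θ = 16.5/(k−1).
Need P(X < 56.1) = 0.99 with θ tied to k this way. Start at k = 2, θ = 16.5: P(X<56.1) ≈ 0.853.
Too low — raise k to concentrate. Iterating converges to k ≈ 3.91.
Then θ = 16.5/(3.91−1) ≈ 5.66.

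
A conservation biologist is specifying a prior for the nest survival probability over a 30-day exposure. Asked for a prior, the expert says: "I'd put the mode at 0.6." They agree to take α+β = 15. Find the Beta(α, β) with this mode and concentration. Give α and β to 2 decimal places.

α = 8.80, β = 6.20

For α,β > 1 the Beta mode is (α−1)/(α+β−2). With α+β = 15, the mode is (α−1)/13.
Set (α−1)/13 = 0.6 → α = 1 + 0.6·13 = 8.80.
β = 15 − α = 6.20.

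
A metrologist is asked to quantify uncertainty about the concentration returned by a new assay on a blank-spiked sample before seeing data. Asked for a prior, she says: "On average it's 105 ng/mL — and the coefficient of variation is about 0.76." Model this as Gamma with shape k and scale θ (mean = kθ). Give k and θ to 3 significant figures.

k ≈ 1.73, θ ≈ 60.6

For Gamma(k, scale θ): mean = kθ, variance = kθ², so CV = 1/√k.
CV = 0.76, hence k = 1/CV² = 1.73.
Then θ = mean/k = 105/1.73 = 60.6.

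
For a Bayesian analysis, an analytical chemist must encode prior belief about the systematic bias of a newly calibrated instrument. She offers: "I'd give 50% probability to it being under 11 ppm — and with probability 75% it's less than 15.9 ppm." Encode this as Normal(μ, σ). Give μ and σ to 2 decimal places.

μ = 11.00, σ = 7.26

The p-quantile of Normal(μ,σ) is μ + z_p·σ, with z_{0.5} = 0 and z_{0.75} = 0.6745.
Eliminate σ: μ = (z₂·x₁ − z₁·x₂)/(z₂ − z₁) = (0.6745·11 − (0)·15.9)/0.6745 = 11.00.
Then σ = (x₂ − x₁)/(z₂ − z₁) = (15.9 − 11)/0.6745 = 7.26.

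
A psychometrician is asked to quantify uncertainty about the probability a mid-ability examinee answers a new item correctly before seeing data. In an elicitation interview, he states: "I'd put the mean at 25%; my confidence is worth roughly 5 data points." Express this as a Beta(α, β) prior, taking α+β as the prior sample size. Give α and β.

α = 1.25, β = 3.75

Under the effective-sample-size interpretation, Beta(α, β) has prior mean α/(α+β) and prior sample size α+β.
So α+β = 5 and α/(α+β) = 0.25, giving α = 0.25·5 = 1.25 and β = 5 − 1.25 = 3.75.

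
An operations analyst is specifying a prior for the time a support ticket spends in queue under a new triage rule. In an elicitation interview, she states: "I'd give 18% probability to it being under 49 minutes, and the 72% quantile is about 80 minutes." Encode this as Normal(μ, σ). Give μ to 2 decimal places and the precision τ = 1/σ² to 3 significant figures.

μ = 67.94, τ = 0.00234

For Normal(μ,σ), the p-quantile is μ + z_p·σ. Here z_{0.18} = -0.9154, z_{0.72} = 0.5828.
So 49 = μ − 0.9154σ and 80 = μ + 0.5828σ.
Subtracting: σ = (80 − 49)/(0.5828 − (-0.9154)) = 20.69.
Then μ = 49 − (-0.9154)·20.69 = 67.94.
Precision τ = 1/σ² = 1/20.69² = 0.00234.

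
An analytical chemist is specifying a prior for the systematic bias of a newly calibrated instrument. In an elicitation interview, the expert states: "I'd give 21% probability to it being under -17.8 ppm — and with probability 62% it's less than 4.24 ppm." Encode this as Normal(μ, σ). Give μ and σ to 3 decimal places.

μ = -1.815, σ = 19.822

The p-quantile of Normal(μ,σ) is μ + z_p·σ, with z_{0.21} = -0.8064 and z_{0.62} = 0.3055.
Eliminate σ: μ = (z₂·x₁ − z₁·x₂)/(z₂ − z₁) = (0.3055·-17.8 − (-0.8064)·4.24)/1.112 = -1.815.
Then σ = (x₂ − x₁)/(z₂ − z₁) = (4.24 − -17.8)/1.112 = 19.822.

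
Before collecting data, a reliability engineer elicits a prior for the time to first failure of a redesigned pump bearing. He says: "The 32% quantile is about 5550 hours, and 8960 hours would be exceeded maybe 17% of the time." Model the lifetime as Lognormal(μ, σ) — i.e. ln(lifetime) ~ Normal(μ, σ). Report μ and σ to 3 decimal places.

If T ~ Lognormal(μ,σ) then ln T ~ Normal(μ,σ), so the p-quantile of ln T is μ + z_p·σ.
ln(5550) = 8.622 and ln(8960) = 9.101; z_{0.32} = -0.4677, z_{0.83} = 0.9542.
σ = (9.101 − 8.622)/(0.9542 − (-0.4677)) = 0.337.
μ = 8.622 − (-0.4677)·0.337 = 8.779.

μ ≈ 8.779, σ ≈ 0.337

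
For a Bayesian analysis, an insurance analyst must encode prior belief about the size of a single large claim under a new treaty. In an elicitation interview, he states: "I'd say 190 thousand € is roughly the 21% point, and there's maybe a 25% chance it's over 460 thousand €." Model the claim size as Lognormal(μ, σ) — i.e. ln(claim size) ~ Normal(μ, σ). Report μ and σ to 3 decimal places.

μ ≈ 5.729, σ ≈ 0.597

If T ~ Lognormal(μ,σ) then ln T ~ Normal(μ,σ), so the p-quantile of ln T is μ + z_p·σ.
ln(190) = 5.247 and ln(460) = 6.131; z_{0.21} = -0.8064, z_{0.75} = 0.6745.
σ = (6.131 − 5.247)/(0.6745 − (-0.8064)) = 0.597.
μ = 5.247 − (-0.8064)·0.597 = 5.729.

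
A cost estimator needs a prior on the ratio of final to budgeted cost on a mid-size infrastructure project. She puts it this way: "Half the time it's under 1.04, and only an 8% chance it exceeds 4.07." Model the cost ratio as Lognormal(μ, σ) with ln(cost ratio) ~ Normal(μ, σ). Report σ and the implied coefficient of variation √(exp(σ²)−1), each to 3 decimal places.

If T ~ Lognormal(μ,σ) then ln T ~ Normal(μ,σ), so the p-quantile of ln T is μ + z_p·σ.
ln(1.04) = 0.03922 and ln(4.07) = 1.404; z_{0.5} = 0, z_{0.92} = 1.405.
σ = (1.404 − 0.03922)/(1.405 − (0)) = 0.971.
μ = 0.03922 − (0)·0.971 = 0.039.
CV = √(exp(σ²)−1) = √(exp(0.9430)−1) = 1.252.

σ ≈ 0.971, CV ≈ 1.252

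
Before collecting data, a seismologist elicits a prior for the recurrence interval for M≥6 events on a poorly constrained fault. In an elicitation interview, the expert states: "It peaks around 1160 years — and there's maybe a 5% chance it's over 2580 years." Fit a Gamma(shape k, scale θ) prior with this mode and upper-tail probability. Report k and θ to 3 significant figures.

k ≈ 5.3, θ ≈ 270

Gamma(k,θ) with k>1 has mode (k−1)θ, so θ = 1160/(k−1).
Need P(X < 2580) = 0.95 with θ tied to k this way. Start at k = 2, θ = 1160: P(X<2580) ≈ 0.651.
Too low — raise k to concentrate. Iterating converges to k ≈ 5.3.
Then θ = 1160/(5.3−1) ≈ 270.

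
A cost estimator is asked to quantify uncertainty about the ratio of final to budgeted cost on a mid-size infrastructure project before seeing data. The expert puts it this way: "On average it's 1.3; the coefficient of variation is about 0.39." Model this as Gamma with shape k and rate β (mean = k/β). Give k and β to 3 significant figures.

k ≈ 6.57, β ≈ 5.06

For Gamma(k, rate β): mean = k/β, variance = k/β², so CV = 1/√k.
CV = 0.39, hence k = 1/CV² = 6.57.
Then β = k/mean = 6.57/1.3 = 5.06.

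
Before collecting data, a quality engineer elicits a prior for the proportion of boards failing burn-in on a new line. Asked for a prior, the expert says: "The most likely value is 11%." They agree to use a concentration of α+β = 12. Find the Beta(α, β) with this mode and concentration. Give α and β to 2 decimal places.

α = 2.10, β = 9.90

For α,β > 1 the Beta mode is (α−1)/(α+β−2). With α+β = 12, the mode is (α−1)/10.
Set (α−1)/10 = 0.11 → α = 1 + 0.11·10 = 2.10.
β = 12 − α = 9.90.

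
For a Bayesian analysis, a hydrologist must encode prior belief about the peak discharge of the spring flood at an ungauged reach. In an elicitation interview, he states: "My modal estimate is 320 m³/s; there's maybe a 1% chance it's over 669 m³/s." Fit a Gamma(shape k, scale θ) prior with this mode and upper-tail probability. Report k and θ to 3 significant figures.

k ≈ 9.95, θ ≈ 35.7

Gamma(k,θ) with k>1 has mode (k−1)θ, so θ = 320/(k−1).
Need P(X < 669) = 0.99 with θ tied to k this way. Start at k = 2, θ = 320: P(X<669) ≈ 0.618.
Too low — raise k to concentrate. Iterating converges to k ≈ 9.95.
Then θ = 320/(9.95−1) ≈ 35.7.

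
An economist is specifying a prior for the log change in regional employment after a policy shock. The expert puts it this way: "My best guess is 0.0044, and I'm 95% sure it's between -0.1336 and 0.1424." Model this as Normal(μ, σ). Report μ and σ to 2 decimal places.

A symmetric 95% interval runs μ ± z·σ with z = 1.96.
Half-width = 0.138, so σ = 0.138/1.96 = 0.07.
μ is the stated best guess, 0.00.

μ = 0.00, σ = 0.07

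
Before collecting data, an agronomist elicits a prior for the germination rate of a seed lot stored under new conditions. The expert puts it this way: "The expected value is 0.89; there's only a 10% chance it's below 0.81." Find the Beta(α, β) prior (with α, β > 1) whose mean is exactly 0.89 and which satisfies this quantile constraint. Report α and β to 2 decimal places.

α ≈ 24.34, β ≈ 3.01

With mean 0.89 fixed, write α = 0.89s, β = 0.11s where s = α+β.
Need P(θ < 0.81) = 0.1 under Beta(0.89s, 0.11s). Normal approximation: (q−m)/√(m(1−m)/s) ≈ z_{0.1} = -1.28, so s ≈ 0.89·0.11·(-1.28)²/(0.81−0.89)² = 25.1.
At s = 25.1: P(θ<0.81) ≈ 0.107. Adjusting to match 0.1 gives s ≈ 27.34.
So α = 0.89·27.34 ≈ 24.34, β = 0.11·27.34 ≈ 3.01.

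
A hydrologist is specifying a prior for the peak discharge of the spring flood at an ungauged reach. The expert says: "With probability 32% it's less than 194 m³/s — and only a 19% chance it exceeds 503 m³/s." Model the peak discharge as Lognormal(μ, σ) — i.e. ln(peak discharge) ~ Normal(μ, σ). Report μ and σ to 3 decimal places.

If T ~ Lognormal(μ,σ) then ln T ~ Normal(μ,σ), so the p-quantile of ln T is μ + z_p·σ.
ln(194) = 5.268 and ln(503) = 6.221; z_{0.32} = -0.4677, z_{0.81} = 0.8779.
σ = (6.221 − 5.268)/(0.8779 − (-0.4677)) = 0.708.
μ = 5.268 − (-0.4677)·0.708 = 5.599.

μ ≈ 5.599, σ ≈ 0.708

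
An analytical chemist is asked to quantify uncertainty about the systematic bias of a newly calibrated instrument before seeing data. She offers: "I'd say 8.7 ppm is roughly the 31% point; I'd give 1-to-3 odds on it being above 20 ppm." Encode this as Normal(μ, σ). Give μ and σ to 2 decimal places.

For Normal(μ,σ), the p-quantile is μ + z_p·σ. Here z_{0.31} = -0.4959, z_{0.75} = 0.6745.
So 8.7 = μ − 0.4959σ and 20 = μ + 0.6745σ.
Subtracting: σ = (20 − 8.7)/(0.6745 − (-0.4959)) = 9.66.
Then μ = 8.7 − (-0.4959)·9.66 = 13.49.

μ = 13.49, σ = 9.66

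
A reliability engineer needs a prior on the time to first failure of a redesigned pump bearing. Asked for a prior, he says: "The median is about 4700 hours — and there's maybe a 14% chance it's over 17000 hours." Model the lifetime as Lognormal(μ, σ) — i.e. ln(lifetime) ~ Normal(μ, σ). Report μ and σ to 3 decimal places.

If T ~ Lognormal(μ,σ) then ln T ~ Normal(μ,σ), so the p-quantile of ln T is μ + z_p·σ.
ln(4700) = 8.455 and ln(17000) = 9.741; z_{0.5} = 0, z_{0.86} = 1.08.
σ = (9.741 − 8.455)/(1.08 − (0)) = 1.190.
μ = 8.455 − (0)·1.190 = 8.455.

μ ≈ 8.455, σ ≈ 1.190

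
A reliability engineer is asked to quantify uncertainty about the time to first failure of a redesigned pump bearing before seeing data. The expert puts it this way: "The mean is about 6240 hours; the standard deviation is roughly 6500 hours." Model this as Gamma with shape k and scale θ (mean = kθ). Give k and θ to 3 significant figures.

k ≈ 0.922, θ ≈ 6770

For Gamma(k, scale θ): mean = kθ, variance = kθ², so CV = 1/√k.
CV = SD/mean = 6500/6240 = 1.042, hence k = 1/CV² = 0.922.
Then θ = mean/k = 6240/0.922 = 6770.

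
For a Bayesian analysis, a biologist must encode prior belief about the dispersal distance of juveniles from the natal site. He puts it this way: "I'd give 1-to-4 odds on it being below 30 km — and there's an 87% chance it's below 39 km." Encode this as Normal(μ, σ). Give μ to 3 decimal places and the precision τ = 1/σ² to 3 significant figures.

μ = 33.849, τ = 0.0478

For Normal(μ,σ), the p-quantile is μ + z_p·σ. Here z_{0.2} = -0.8416, z_{0.87} = 1.126.
So 30 = μ − 0.8416σ and 39 = μ + 1.126σ.
Subtracting: σ = (39 − 30)/(1.126 − (-0.8416)) = 4.573.
Then μ = 30 − (-0.8416)·4.573 = 33.849.
Precision τ = 1/σ² = 1/4.573² = 0.0478.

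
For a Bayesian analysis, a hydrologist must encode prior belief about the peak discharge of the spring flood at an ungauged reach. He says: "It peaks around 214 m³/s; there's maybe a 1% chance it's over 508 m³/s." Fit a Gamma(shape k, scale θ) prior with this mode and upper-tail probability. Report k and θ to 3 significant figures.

k ≈ 7.35, θ ≈ 33.7

Gamma(k,θ) with k>1 has mode (k−1)θ, so θ = 214/(k−1).
Need P(X < 508) = 0.99 with θ tied to k this way. Start at k = 2, θ = 214: P(X<508) ≈ 0.686.
Too low — raise k to concentrate. Iterating converges to k ≈ 7.35.
Then θ = 214/(7.35−1) ≈ 33.7.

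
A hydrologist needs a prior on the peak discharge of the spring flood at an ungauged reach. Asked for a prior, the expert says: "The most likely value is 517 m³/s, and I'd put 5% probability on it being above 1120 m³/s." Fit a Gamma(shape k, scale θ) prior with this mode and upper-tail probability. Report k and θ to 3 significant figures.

k ≈ 5.61, θ ≈ 112

Gamma(k,θ) with k>1 has mode (k−1)θ, so θ = 517/(k−1).
Need P(X < 1120) = 0.95 with θ tied to k this way. Start at k = 2, θ = 517: P(X<1120) ≈ 0.637.
Too low — raise k to concentrate. Iterating converges to k ≈ 5.61.
Then θ = 517/(5.61−1) ≈ 112.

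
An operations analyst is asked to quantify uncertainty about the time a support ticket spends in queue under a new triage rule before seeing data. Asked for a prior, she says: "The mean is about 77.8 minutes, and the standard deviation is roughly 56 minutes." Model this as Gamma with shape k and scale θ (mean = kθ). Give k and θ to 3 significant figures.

For Gamma(k, scale θ): mean = kθ, variance = kθ², so CV = 1/√k.
CV = SD/mean = 56/77.8 = 0.7198, hence k = 1/CV² = 1.93.
Then θ = mean/k = 77.8/1.93 = 40.3.

k ≈ 1.93, θ ≈ 40.3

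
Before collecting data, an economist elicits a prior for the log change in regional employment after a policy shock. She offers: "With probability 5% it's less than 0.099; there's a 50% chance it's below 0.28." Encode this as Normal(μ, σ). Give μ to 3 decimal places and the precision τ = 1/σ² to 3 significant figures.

μ = 0.280, τ = 82.6

The p-quantile of Normal(μ,σ) is μ + z_p·σ, with z_{0.05} = -1.645 and z_{0.5} = 0.
Eliminate σ: μ = (z₂·x₁ − z₁·x₂)/(z₂ − z₁) = (0·0.099 − (-1.645)·0.28)/1.645 = 0.280.
Then σ = (x₂ − x₁)/(z₂ − z₁) = (0.28 − 0.099)/1.645 = 0.110.
Precision τ = 1/σ² = 1/0.11² = 82.6.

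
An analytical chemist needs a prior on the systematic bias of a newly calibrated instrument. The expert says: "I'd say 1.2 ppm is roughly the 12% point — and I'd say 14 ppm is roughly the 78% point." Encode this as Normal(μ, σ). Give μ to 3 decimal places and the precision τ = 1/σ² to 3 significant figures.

μ = 8.924, τ = 0.0231

The p-quantile of Normal(μ,σ) is μ + z_p·σ, with z_{0.12} = -1.175 and z_{0.78} = 0.7722.
Eliminate σ: μ = (z₂·x₁ − z₁·x₂)/(z₂ − z₁) = (0.7722·1.2 − (-1.175)·14)/1.947 = 8.924.
Then σ = (x₂ − x₁)/(z₂ − z₁) = (14 − 1.2)/1.947 = 6.574.
Precision τ = 1/σ² = 1/6.574² = 0.0231.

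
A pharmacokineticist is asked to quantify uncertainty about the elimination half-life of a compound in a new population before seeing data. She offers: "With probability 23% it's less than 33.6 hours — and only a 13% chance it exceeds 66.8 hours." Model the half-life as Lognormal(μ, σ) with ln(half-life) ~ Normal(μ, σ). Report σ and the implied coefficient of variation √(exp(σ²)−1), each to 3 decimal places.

If T ~ Lognormal(μ,σ) then ln T ~ Normal(μ,σ), so the p-quantile of ln T is μ + z_p·σ.
ln(33.6) = 3.515 and ln(66.8) = 4.202; z_{0.23} = -0.7388, z_{0.87} = 1.126.
σ = (4.202 − 3.515)/(1.126 − (-0.7388)) = 0.368.
μ = 3.515 − (-0.7388)·0.368 = 3.787.
CV = √(exp(σ²)−1) = √(exp(0.1357)−1) = 0.381.

σ ≈ 0.368, CV ≈ 0.381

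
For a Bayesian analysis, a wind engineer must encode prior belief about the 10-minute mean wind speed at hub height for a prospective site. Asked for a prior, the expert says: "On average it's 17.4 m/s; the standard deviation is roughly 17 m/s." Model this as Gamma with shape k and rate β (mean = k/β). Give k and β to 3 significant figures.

For Gamma(k, rate β): mean = k/β, variance = k/β², so CV = 1/√k.
CV = SD/mean = 17/17.4 = 0.977, hence k = 1/CV² = 1.05.
Then β = k/mean = 1.05/17.4 = 0.0602.

k ≈ 1.05, β ≈ 0.0602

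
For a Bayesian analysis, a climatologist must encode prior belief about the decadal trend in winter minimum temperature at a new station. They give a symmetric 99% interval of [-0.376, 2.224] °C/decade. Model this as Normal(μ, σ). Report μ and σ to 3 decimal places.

μ = 0.924, σ = 0.505

A symmetric 99% interval runs μ ± z·σ with z = 2.576.
Half-width = 1.3, so σ = 1.3/2.576 = 0.505.
μ is the interval midpoint, 0.924.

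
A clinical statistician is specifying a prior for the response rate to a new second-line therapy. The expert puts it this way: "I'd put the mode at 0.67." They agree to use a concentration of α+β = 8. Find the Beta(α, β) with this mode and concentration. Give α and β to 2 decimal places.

α = 5.02, β = 2.98

For α,β > 1 the Beta mode is (α−1)/(α+β−2). With α+β = 8, the mode is (α−1)/6.
Set (α−1)/6 = 0.67 → α = 1 + 0.67·6 = 5.02.
β = 8 − α = 2.98.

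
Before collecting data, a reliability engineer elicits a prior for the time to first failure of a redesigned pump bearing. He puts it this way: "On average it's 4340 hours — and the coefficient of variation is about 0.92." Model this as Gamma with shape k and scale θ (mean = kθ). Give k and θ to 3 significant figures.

k ≈ 1.18, θ ≈ 3670

For Gamma(k, scale θ): mean = kθ, variance = kθ², so CV = 1/√k.
CV = 0.92, hence k = 1/CV² = 1.18.
Then θ = mean/k = 4340/1.18 = 3670.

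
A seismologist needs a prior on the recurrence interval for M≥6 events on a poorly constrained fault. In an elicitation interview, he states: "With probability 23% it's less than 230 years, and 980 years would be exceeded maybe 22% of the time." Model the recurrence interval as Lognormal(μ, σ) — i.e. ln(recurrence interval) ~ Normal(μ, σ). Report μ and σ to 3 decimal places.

μ ≈ 6.147, σ ≈ 0.959

If T ~ Lognormal(μ,σ) then ln T ~ Normal(μ,σ), so the p-quantile of ln T is μ + z_p·σ.
ln(230) = 5.438 and ln(980) = 6.888; z_{0.23} = -0.7388, z_{0.78} = 0.7722.
σ = (6.888 − 5.438)/(0.7722 − (-0.7388)) = 0.959.
μ = 5.438 − (-0.7388)·0.959 = 6.147.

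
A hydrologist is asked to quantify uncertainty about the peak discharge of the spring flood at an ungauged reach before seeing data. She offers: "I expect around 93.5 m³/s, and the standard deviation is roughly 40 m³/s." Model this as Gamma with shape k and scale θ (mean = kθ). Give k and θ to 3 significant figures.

k ≈ 5.46, θ ≈ 17.1

For Gamma(k, scale θ): mean = kθ, variance = kθ², so CV = 1/√k.
CV = SD/mean = 40/93.5 = 0.4278, hence k = 1/CV² = 5.46.
Then θ = mean/k = 93.5/5.46 = 17.1.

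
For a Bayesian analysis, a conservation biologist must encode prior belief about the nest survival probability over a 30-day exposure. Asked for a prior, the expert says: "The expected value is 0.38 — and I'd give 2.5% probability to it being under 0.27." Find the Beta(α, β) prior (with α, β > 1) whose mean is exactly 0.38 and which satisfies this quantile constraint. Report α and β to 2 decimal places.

α ≈ 26.23, β ≈ 42.80

With mean 0.38 fixed, write α = 0.38s, β = 0.62s where s = α+β.
Need P(θ < 0.27) = 0.025 under Beta(0.38s, 0.62s). Normal approximation: (q−m)/√(m(1−m)/s) ≈ z_{0.025} = -1.96, so s ≈ 0.38·0.62·(-1.96)²/(0.27−0.38)² = 74.8.
At s = 74.8: P(θ<0.27) ≈ 0.021. Adjusting to match 0.025 gives s ≈ 69.02.
So α = 0.38·69.02 ≈ 26.23, β = 0.62·69.02 ≈ 42.80.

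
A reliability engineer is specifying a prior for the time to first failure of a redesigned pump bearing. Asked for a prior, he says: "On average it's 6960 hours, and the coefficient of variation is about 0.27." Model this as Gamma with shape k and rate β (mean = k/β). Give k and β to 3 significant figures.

k ≈ 13.7, β ≈ 0.00197

For Gamma(k, rate β): mean = k/β, variance = k/β², so CV = 1/√k.
CV = 0.27, hence k = 1/CV² = 13.7.
Then β = k/mean = 13.7/6960 = 0.00197.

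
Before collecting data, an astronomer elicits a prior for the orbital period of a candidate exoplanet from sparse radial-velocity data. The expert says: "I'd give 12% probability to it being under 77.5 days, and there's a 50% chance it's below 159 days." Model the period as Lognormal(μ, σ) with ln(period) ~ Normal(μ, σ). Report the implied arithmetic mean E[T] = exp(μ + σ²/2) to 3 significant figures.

E[T] ≈ 192 days

If T ~ Lognormal(μ,σ) then ln T ~ Normal(μ,σ), so the p-quantile of ln T is μ + z_p·σ.
ln(77.5) = 4.35 and ln(159) = 5.069; z_{0.12} = -1.175, z_{0.5} = 0.
σ = (5.069 − 4.35)/(0 − (-1.175)) = 0.612.
μ = 4.35 − (-1.175)·0.612 = 5.069.
E[T] = exp(μ + σ²/2) = exp(5.069 + 0.1870) = 192 days.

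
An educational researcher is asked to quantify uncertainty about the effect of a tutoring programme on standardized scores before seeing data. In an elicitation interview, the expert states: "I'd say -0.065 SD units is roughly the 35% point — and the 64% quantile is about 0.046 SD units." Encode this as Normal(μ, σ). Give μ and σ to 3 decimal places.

μ = -0.007, σ = 0.149

The p-quantile of Normal(μ,σ) is μ + z_p·σ, with z_{0.35} = -0.3853 and z_{0.64} = 0.3585.
Eliminate σ: μ = (z₂·x₁ − z₁·x₂)/(z₂ − z₁) = (0.3585·-0.065 − (-0.3853)·0.046)/0.7438 = -0.007.
Then σ = (x₂ − x₁)/(z₂ − z₁) = (0.046 − -0.065)/0.7438 = 0.149.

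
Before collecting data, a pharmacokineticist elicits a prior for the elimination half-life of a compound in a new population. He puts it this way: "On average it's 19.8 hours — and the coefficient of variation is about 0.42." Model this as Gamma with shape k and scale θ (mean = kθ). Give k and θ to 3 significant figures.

For Gamma(k, scale θ): mean = kθ, variance = kθ², so CV = 1/√k.
CV = 0.42, hence k = 1/CV² = 5.67.
Then θ = mean/k = 19.8/5.67 = 3.49.

k ≈ 5.67, θ ≈ 3.49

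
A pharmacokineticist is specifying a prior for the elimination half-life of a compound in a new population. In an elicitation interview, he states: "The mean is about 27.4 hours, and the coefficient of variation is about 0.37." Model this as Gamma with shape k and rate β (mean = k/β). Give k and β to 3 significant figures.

For Gamma(k, rate β): mean = k/β, variance = k/β², so CV = 1/√k.
CV = 0.37, hence k = 1/CV² = 7.3.
Then β = k/mean = 7.3/27.4 = 0.267.

k ≈ 7.3, β ≈ 0.267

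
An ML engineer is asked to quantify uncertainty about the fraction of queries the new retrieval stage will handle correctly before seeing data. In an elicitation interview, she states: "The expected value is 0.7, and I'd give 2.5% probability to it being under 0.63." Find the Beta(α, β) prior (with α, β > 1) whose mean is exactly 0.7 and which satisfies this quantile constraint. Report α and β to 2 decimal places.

α ≈ 121.68, β ≈ 52.15

With mean 0.7 fixed, write α = 0.7s, β = 0.3s where s = α+β.
Need P(θ < 0.63) = 0.025 under Beta(0.7s, 0.3s). Normal approximation: (q−m)/√(m(1−m)/s) ≈ z_{0.025} = -1.96, so s ≈ 0.7·0.3·(-1.96)²/(0.63−0.7)² = 164.6.
At s = 164.6: P(θ<0.63) ≈ 0.028. Adjusting to match 0.025 gives s ≈ 173.82.
So α = 0.7·173.82 ≈ 121.68, β = 0.3·173.82 ≈ 52.15.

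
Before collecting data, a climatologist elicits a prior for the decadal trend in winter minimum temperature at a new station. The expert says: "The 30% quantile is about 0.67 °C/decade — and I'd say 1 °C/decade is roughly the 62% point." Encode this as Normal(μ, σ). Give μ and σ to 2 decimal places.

For Normal(μ,σ), the p-quantile is μ + z_p·σ. Here z_{0.3} = -0.5244, z_{0.62} = 0.3055.
So 0.67 = μ − 0.5244σ and 1 = μ + 0.3055σ.
Subtracting: σ = (1 − 0.67)/(0.3055 − (-0.5244)) = 0.40.
Then μ = 0.67 − (-0.5244)·0.40 = 0.88.

μ = 0.88, σ = 0.40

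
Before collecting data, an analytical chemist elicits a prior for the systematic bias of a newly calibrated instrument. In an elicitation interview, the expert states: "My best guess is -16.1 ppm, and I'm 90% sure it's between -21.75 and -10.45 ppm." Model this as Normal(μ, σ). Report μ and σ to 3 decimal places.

A symmetric 90% interval runs μ ± z·σ with z = 1.645.
Half-width = 5.65, so σ = 5.65/1.645 = 3.435.
μ is the stated best guess, -16.100.

μ = -16.100, σ = 3.435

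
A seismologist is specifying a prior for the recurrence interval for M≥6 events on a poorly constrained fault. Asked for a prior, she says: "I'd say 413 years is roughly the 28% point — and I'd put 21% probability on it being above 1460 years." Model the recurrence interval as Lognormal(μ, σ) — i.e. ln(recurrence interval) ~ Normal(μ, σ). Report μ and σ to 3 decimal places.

μ ≈ 6.553, σ ≈ 0.909

If T ~ Lognormal(μ,σ) then ln T ~ Normal(μ,σ), so the p-quantile of ln T is μ + z_p·σ.
ln(413) = 6.023 and ln(1460) = 7.286; z_{0.28} = -0.5828, z_{0.79} = 0.8064.
σ = (7.286 − 6.023)/(0.8064 − (-0.5828)) = 0.909.
μ = 6.023 − (-0.5828)·0.909 = 6.553.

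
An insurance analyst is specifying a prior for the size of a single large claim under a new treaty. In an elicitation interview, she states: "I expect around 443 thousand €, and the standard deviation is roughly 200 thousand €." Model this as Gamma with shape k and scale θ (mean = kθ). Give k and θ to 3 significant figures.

For Gamma(k, scale θ): mean = kθ, variance = kθ², so CV = 1/√k.
CV = SD/mean = 200/443 = 0.4515, hence k = 1/CV² = 4.91.
Then θ = mean/k = 443/4.91 = 90.3.

k ≈ 4.91, θ ≈ 90.3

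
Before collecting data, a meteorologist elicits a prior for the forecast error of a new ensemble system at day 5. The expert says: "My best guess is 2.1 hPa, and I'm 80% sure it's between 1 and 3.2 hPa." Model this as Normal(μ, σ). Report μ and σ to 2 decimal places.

A symmetric 80% interval runs μ ± z·σ with z = 1.282.
Half-width = 1.1, so σ = 1.1/1.282 = 0.86.
μ is the stated best guess, 2.10.

μ = 2.10, σ = 0.86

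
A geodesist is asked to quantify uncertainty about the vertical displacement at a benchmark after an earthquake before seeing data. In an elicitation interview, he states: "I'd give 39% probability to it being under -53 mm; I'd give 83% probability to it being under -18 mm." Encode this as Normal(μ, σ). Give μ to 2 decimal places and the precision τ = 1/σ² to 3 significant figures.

The p-quantile of Normal(μ,σ) is μ + z_p·σ, with z_{0.39} = -0.2793 and z_{0.83} = 0.9542.
Eliminate σ: μ = (z₂·x₁ − z₁·x₂)/(z₂ − z₁) = (0.9542·-53 − (-0.2793)·-18)/1.233 = -45.07.
Then σ = (x₂ − x₁)/(z₂ − z₁) = (-18 − -53)/1.233 = 28.37.
Precision τ = 1/σ² = 1/28.37² = 0.00124.

μ = -45.07, τ = 0.00124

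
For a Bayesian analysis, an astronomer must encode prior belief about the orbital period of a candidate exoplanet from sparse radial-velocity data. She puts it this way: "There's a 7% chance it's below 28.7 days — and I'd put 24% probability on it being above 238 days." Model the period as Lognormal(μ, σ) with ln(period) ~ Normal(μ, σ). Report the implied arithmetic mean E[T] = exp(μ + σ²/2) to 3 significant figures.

E[T] ≈ 192 days

If T ~ Lognormal(μ,σ) then ln T ~ Normal(μ,σ), so the p-quantile of ln T is μ + z_p·σ.
ln(28.7) = 3.357 and ln(238) = 5.472; z_{0.07} = -1.476, z_{0.76} = 0.7063.
σ = (5.472 − 3.357)/(0.7063 − (-1.476)) = 0.969.
μ = 3.357 − (-1.476)·0.969 = 4.788.
E[T] = exp(μ + σ²/2) = exp(4.788 + 0.4699) = 192 days.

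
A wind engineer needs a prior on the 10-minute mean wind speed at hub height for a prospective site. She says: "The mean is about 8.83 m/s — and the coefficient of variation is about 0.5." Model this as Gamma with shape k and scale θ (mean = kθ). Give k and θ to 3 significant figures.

For Gamma(k, scale θ): mean = kθ, variance = kθ², so CV = 1/√k.
CV = 0.5, hence k = 1/CV² = 4.
Then θ = mean/k = 8.83/4 = 2.21.

k ≈ 4, θ ≈ 2.21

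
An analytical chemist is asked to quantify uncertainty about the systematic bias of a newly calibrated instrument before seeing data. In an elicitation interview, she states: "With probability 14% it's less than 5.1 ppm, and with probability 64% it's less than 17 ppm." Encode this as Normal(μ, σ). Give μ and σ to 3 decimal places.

For Normal(μ,σ), the p-quantile is μ + z_p·σ. Here z_{0.14} = -1.08, z_{0.64} = 0.3585.
So 5.1 = μ − 1.08σ and 17 = μ + 0.3585σ.
Subtracting: σ = (17 − 5.1)/(0.3585 − (-1.08)) = 8.271.
Then μ = 5.1 − (-1.08)·8.271 = 14.035.

μ = 14.035, σ = 8.271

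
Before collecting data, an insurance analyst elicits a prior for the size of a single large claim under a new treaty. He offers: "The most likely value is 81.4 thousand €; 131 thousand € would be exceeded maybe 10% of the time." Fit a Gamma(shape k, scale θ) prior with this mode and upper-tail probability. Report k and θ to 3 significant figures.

Gamma(k,θ) with k>1 has mode (k−1)θ, so θ = 81.4/(k−1).
Need P(X < 131) = 0.9 with θ tied to k this way. Start at k = 2, θ = 81.4: P(X<131) ≈ 0.478.
Too low — raise k to concentrate. Iterating converges to k ≈ 9.3.
Then θ = 81.4/(9.3−1) ≈ 9.8.

k ≈ 9.3, θ ≈ 9.8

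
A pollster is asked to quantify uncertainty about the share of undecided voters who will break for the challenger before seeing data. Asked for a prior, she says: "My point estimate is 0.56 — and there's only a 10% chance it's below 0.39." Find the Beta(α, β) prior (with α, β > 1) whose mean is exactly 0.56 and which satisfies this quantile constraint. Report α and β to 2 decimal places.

α ≈ 7.82, β ≈ 6.15

With mean 0.56 fixed, write α = 0.56s, β = 0.44s where s = α+β.
Need P(θ < 0.39) = 0.1 under Beta(0.56s, 0.44s). Normal approximation: (q−m)/√(m(1−m)/s) ≈ z_{0.1} = -1.28, so s ≈ 0.56·0.44·(-1.28)²/(0.39−0.56)² = 14.0.
At s = 14.0: P(θ<0.39) ≈ 0.100. Adjusting to match 0.1 gives s ≈ 13.97.
So α = 0.56·13.97 ≈ 7.82, β = 0.44·13.97 ≈ 6.15.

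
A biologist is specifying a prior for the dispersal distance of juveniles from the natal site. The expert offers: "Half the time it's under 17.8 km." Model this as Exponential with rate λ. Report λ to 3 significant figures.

Exponential median = ln 2 / λ, so λ = ln 2 / 17.8 = 0.0389.

λ ≈ 0.0389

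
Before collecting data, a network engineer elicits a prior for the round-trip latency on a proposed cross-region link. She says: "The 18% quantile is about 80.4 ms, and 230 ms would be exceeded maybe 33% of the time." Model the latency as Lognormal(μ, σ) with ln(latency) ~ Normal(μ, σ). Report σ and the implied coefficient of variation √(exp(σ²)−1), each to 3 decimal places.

σ ≈ 0.776, CV ≈ 0.908

If T ~ Lognormal(μ,σ) then ln T ~ Normal(μ,σ), so the p-quantile of ln T is μ + z_p·σ.
ln(80.4) = 4.387 and ln(230) = 5.438; z_{0.18} = -0.9154, z_{0.67} = 0.4399.
σ = (5.438 − 4.387)/(0.4399 − (-0.9154)) = 0.776.
μ = 4.387 − (-0.9154)·0.776 = 5.097.
CV = √(exp(σ²)−1) = √(exp(0.6015)−1) = 0.908.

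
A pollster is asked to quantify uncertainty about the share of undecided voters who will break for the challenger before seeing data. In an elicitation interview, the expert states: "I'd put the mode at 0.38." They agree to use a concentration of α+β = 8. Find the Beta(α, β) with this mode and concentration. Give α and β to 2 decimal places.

For α,β > 1 the Beta mode is (α−1)/(α+β−2). With α+β = 8, the mode is (α−1)/6.
Set (α−1)/6 = 0.38 → α = 1 + 0.38·6 = 3.28.
β = 8 − α = 4.72.

α = 3.28, β = 4.72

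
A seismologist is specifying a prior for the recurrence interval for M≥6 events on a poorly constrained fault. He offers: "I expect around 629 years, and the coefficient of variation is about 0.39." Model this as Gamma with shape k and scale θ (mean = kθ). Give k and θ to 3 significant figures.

For Gamma(k, scale θ): mean = kθ, variance = kθ², so CV = 1/√k.
CV = 0.39, hence k = 1/CV² = 6.57.
Then θ = mean/k = 629/6.57 = 95.7.

k ≈ 6.57, θ ≈ 95.7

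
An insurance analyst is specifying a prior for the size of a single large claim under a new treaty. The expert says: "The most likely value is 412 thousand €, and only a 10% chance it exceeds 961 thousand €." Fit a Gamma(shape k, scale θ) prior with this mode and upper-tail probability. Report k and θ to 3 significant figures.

Gamma(k,θ) with k>1 has mode (k−1)θ, so θ = 412/(k−1).
Need P(X < 961) = 0.9 with θ tied to k this way. Start at k = 2, θ = 412: P(X<961) ≈ 0.677.
Too low — raise k to concentrate. Iterating converges to k ≈ 3.68.
Then θ = 412/(3.68−1) ≈ 154.

k ≈ 3.68, θ ≈ 154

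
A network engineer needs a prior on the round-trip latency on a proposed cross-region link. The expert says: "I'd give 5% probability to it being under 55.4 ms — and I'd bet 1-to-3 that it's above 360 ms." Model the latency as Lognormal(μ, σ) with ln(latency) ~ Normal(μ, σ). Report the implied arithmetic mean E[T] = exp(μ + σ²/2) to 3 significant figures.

If T ~ Lognormal(μ,σ) then ln T ~ Normal(μ,σ), so the p-quantile of ln T is μ + z_p·σ.
ln(55.4) = 4.015 and ln(360) = 5.886; z_{0.05} = -1.645, z_{0.75} = 0.6745.
σ = (5.886 − 4.015)/(0.6745 − (-1.645)) = 0.807.
μ = 4.015 − (-1.645)·0.807 = 5.342.
E[T] = exp(μ + σ²/2) = exp(5.342 + 0.3256) = 289 ms.

E[T] ≈ 289 ms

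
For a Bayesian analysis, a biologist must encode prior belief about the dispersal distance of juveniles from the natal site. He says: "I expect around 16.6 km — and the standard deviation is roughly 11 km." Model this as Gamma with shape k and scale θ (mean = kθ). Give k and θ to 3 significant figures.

k ≈ 2.28, θ ≈ 7.29

For Gamma(k, scale θ): mean = kθ, variance = kθ², so CV = 1/√k.
CV = SD/mean = 11/16.6 = 0.6627, hence k = 1/CV² = 2.28.
Then θ = mean/k = 16.6/2.28 = 7.29.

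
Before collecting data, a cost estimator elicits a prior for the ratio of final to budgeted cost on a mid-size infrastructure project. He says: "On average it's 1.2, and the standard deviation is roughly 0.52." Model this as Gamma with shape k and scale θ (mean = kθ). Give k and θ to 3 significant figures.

k ≈ 5.33, θ ≈ 0.225

For Gamma(k, scale θ): mean = kθ, variance = kθ², so CV = 1/√k.
CV = SD/mean = 0.52/1.2 = 0.4333, hence k = 1/CV² = 5.33.
Then θ = mean/k = 1.2/5.33 = 0.225.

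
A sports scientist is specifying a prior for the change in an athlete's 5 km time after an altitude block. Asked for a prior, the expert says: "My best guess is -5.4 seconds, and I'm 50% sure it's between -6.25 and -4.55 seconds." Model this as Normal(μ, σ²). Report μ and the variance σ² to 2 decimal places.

μ = -5.40, σ² = 1.59

A symmetric 50% interval runs μ ± z·σ with z = 0.6745.
Half-width = 0.85, so σ = 0.85/0.6745 = 1.260 and σ² = 1.59.
μ is the stated best guess, -5.40.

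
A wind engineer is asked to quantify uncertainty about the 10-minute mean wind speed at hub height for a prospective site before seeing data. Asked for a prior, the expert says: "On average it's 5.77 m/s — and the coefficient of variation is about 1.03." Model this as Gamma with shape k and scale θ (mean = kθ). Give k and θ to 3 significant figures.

k ≈ 0.943, θ ≈ 6.12

For Gamma(k, scale θ): mean = kθ, variance = kθ², so CV = 1/√k.
CV = 1.03, hence k = 1/CV² = 0.943.
Then θ = mean/k = 5.77/0.943 = 6.12.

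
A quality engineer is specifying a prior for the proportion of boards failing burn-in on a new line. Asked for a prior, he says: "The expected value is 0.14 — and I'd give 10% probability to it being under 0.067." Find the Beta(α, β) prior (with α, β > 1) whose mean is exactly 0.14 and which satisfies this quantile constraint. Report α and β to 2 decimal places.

With mean 0.14 fixed, write α = 0.14s, β = 0.86s where s = α+β.
Need P(θ < 0.067) = 0.1 under Beta(0.14s, 0.86s). Normal approximation: (q−m)/√(m(1−m)/s) ≈ z_{0.1} = -1.28, so s ≈ 0.14·0.86·(-1.28)²/(0.067−0.14)² = 37.1.
At s = 37.1: P(θ<0.067) ≈ 0.075. Adjusting to match 0.1 gives s ≈ 30.61.
So α = 0.14·30.61 ≈ 4.28, β = 0.86·30.61 ≈ 26.32.

α ≈ 4.28, β ≈ 26.32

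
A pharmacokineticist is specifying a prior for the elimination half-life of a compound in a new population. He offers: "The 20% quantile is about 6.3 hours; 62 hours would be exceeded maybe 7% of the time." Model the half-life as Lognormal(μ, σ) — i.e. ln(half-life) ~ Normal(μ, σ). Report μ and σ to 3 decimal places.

If T ~ Lognormal(μ,σ) then ln T ~ Normal(μ,σ), so the p-quantile of ln T is μ + z_p·σ.
ln(6.3) = 1.841 and ln(62) = 4.127; z_{0.2} = -0.8416, z_{0.93} = 1.476.
σ = (4.127 − 1.841)/(1.476 − (-0.8416)) = 0.987.
μ = 1.841 − (-0.8416)·0.987 = 2.671.

μ ≈ 2.671, σ ≈ 0.987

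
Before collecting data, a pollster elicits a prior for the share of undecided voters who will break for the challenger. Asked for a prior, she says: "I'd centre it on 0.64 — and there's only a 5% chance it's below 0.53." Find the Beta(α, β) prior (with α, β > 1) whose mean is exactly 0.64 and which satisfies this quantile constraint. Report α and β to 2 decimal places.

α ≈ 34.24, β ≈ 19.26

With mean 0.64 fixed, write α = 0.64s, β = 0.36s where s = α+β.
Need P(θ < 0.53) = 0.05 under Beta(0.64s, 0.36s). Normal approximation: (q−m)/√(m(1−m)/s) ≈ z_{0.05} = -1.64, so s ≈ 0.64·0.36·(-1.64)²/(0.53−0.64)² = 51.5.
At s = 51.5: P(θ<0.53) ≈ 0.053. Adjusting to match 0.05 gives s ≈ 53.50.
So α = 0.64·53.50 ≈ 34.24, β = 0.36·53.50 ≈ 19.26.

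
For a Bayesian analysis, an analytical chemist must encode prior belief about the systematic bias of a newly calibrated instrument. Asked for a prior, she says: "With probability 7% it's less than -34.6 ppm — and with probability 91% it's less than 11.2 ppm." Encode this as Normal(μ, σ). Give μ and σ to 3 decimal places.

For Normal(μ,σ), the p-quantile is μ + z_p·σ. Here z_{0.07} = -1.476, z_{0.91} = 1.341.
So -34.6 = μ − 1.476σ and 11.2 = μ + 1.341σ.
Subtracting: σ = (11.2 − -34.6)/(1.341 − (-1.476)) = 16.261.
Then μ = -34.6 − (-1.476)·16.261 = -10.602.

μ = -10.602, σ = 16.261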